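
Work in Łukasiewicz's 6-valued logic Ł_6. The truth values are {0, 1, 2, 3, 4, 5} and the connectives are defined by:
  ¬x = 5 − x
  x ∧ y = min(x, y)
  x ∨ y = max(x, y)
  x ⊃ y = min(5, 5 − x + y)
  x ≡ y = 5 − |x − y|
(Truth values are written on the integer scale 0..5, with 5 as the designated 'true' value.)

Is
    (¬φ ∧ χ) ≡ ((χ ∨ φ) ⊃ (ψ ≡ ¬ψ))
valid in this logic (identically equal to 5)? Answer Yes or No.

Counterexample: take φ = 0, ψ = 0, χ = 0.
¬φ = ¬0 = 5
¬φ ∧ χ = 5 ∧ 0 = 0
χ ∨ φ = 0 ∨ 0 = 0
¬ψ = ¬0 = 5
ψ ≡ ¬ψ = 0 ≡ 5 = 0
(χ ∨ φ) ⊃ (ψ ≡ ¬ψ) = 0 ⊃ 0 = 5
(¬φ ∧ χ) ≡ ((χ ∨ φ) ⊃ (ψ ≡ ¬ψ)) = 0 ≡ 5 = 0
This gives 0 ≠ 5.

No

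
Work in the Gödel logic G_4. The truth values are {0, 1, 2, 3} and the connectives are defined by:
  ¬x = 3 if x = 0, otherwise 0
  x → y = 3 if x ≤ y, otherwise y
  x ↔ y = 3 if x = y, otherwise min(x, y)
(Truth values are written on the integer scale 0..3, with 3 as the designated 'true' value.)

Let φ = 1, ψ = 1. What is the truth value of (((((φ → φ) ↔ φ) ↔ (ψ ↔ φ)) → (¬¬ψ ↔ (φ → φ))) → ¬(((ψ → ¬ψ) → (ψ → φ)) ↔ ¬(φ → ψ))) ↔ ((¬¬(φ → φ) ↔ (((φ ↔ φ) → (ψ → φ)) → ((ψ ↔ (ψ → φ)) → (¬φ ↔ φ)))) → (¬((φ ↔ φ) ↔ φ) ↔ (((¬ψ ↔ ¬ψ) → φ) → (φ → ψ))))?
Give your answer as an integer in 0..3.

3

φ → φ = 1 → 1 = 3
(φ → φ) ↔ φ = 3 ↔ 1 = 1
ψ ↔ φ = 1 ↔ 1 = 3
((φ → φ) ↔ φ) ↔ (ψ ↔ φ) = 1 ↔ 3 = 1
¬ψ = ¬1 = 0
¬¬ψ = ¬0 = 3
φ → φ = 1 → 1 = 3
¬¬ψ ↔ (φ → φ) = 3 ↔ 3 = 3
(((φ → φ) ↔ φ) ↔ (ψ ↔ φ)) → (¬¬ψ ↔ (φ → φ)) = 1 → 3 = 3
¬ψ = ¬1 = 0
ψ → ¬ψ = 1 → 0 = 0
ψ → φ = 1 → 1 = 3
(ψ → ¬ψ) → (ψ → φ) = 0 → 3 = 3
φ → ψ = 1 → 1 = 3
¬(φ → ψ) = ¬3 = 0
((ψ → ¬ψ) → (ψ → φ)) ↔ ¬(φ → ψ) = 3 ↔ 0 = 0
¬(((ψ → ¬ψ) → (ψ → φ)) ↔ ¬(φ → ψ)) = ¬0 = 3
((((φ → φ) ↔ φ) ↔ (ψ ↔ φ)) → (¬¬ψ ↔ (φ → φ))) → ¬(((ψ → ¬ψ) → (ψ → φ)) ↔ ¬(φ → ψ)) = 3 → 3 = 3
φ → φ = 1 → 1 = 3
¬(φ → φ) = ¬3 = 0
¬¬(φ → φ) = ¬0 = 3
φ ↔ φ = 1 ↔ 1 = 3
ψ → φ = 1 → 1 = 3
(φ ↔ φ) → (ψ → φ) = 3 → 3 = 3
ψ → φ = 1 → 1 = 3
ψ ↔ (ψ → φ) = 1 ↔ 3 = 1
¬φ = ¬1 = 0
¬φ ↔ φ = 0 ↔ 1 = 0
(ψ ↔ (ψ → φ)) → (¬φ ↔ φ) = 1 → 0 = 0
((φ ↔ φ) → (ψ → φ)) → ((ψ ↔ (ψ → φ)) → (¬φ ↔ φ)) = 3 → 0 = 0
¬¬(φ → φ) ↔ (((φ ↔ φ) → (ψ → φ)) → ((ψ ↔ (ψ → φ)) → (¬φ ↔ φ))) = 3 ↔ 0 = 0
φ ↔ φ = 1 ↔ 1 = 3
(φ ↔ φ) ↔ φ = 3 ↔ 1 = 1
¬((φ ↔ φ) ↔ φ) = ¬1 = 0
¬ψ = ¬1 = 0
¬ψ = ¬1 = 0
¬ψ ↔ ¬ψ = 0 ↔ 0 = 3
(¬ψ ↔ ¬ψ) → φ = 3 → 1 = 1
φ → ψ = 1 → 1 = 3
((¬ψ ↔ ¬ψ) → φ) → (φ → ψ) = 1 → 3 = 3
¬((φ ↔ φ) ↔ φ) ↔ (((¬ψ ↔ ¬ψ) → φ) → (φ → ψ)) = 0 ↔ 3 = 0
(¬¬(φ → φ) ↔ (((φ ↔ φ) → (ψ → φ)) → ((ψ ↔ (ψ → φ)) → (¬φ ↔ φ)))) → (¬((φ ↔ φ) ↔ φ) ↔ (((¬ψ ↔ ¬ψ) → φ) → (φ → ψ))) = 0 → 0 = 3
(((((φ → φ) ↔ φ) ↔ (ψ ↔ φ)) → (¬¬ψ ↔ (φ → φ))) → ¬(((ψ → ¬ψ) → (ψ → φ)) ↔ ¬(φ → ψ))) ↔ ((¬¬(φ → φ) ↔ (((φ ↔ φ) → (ψ → φ)) → ((ψ ↔ (ψ → φ)) → (¬φ ↔ φ)))) → (¬((φ ↔ φ) ↔ φ) ↔ (((¬ψ ↔ ¬ψ) → φ) → (φ → ψ)))) = 3 ↔ 3 = 3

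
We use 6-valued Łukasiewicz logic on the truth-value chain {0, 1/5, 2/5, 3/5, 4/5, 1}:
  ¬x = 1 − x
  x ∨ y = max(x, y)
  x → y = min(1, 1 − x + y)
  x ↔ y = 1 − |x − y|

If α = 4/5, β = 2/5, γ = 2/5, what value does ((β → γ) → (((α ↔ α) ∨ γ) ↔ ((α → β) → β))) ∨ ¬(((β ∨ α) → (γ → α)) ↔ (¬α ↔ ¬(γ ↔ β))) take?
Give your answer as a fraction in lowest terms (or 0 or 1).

β → γ = 2/5 → 2/5 = 1
α ↔ α = 4/5 ↔ 4/5 = 1
(α ↔ α) ∨ γ = 1 ∨ 2/5 = 1
α → β = 4/5 → 2/5 = 3/5
(α → β) → β = 3/5 → 2/5 = 4/5
((α ↔ α) ∨ γ) ↔ ((α → β) → β) = 1 ↔ 4/5 = 4/5
(β → γ) → (((α ↔ α) ∨ γ) ↔ ((α → β) → β)) = 1 → 4/5 = 4/5
β ∨ α = 2/5 ∨ 4/5 = 4/5
γ → α = 2/5 → 4/5 = 1
(β ∨ α) → (γ → α) = 4/5 → 1 = 1
¬α = ¬4/5 = 1/5
γ ↔ β = 2/5 ↔ 2/5 = 1
¬(γ ↔ β) = ¬1 = 0
¬α ↔ ¬(γ ↔ β) = 1/5 ↔ 0 = 4/5
((β ∨ α) → (γ → α)) ↔ (¬α ↔ ¬(γ ↔ β)) = 1 ↔ 4/5 = 4/5
¬(((β ∨ α) → (γ → α)) ↔ (¬α ↔ ¬(γ ↔ β))) = ¬4/5 = 1/5
((β → γ) → (((α ↔ α) ∨ γ) ↔ ((α → β) → β))) ∨ ¬(((β ∨ α) → (γ → α)) ↔ (¬α ↔ ¬(γ ↔ β))) = 4/5 ∨ 1/5 = 4/5

4/5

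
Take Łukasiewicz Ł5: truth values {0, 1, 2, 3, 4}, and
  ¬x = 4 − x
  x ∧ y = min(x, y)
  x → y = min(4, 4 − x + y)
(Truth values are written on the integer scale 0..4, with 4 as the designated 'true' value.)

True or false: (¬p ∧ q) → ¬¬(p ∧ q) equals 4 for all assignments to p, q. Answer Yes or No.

No

Counterexample: take p = 0, q = 1.
¬p = ¬0 = 4
¬p ∧ q = 4 ∧ 1 = 1
p ∧ q = 0 ∧ 1 = 0
¬(p ∧ q) = ¬0 = 4
¬¬(p ∧ q) = ¬4 = 0
(¬p ∧ q) → ¬¬(p ∧ q) = 1 → 0 = 3
This gives 3 ≠ 4.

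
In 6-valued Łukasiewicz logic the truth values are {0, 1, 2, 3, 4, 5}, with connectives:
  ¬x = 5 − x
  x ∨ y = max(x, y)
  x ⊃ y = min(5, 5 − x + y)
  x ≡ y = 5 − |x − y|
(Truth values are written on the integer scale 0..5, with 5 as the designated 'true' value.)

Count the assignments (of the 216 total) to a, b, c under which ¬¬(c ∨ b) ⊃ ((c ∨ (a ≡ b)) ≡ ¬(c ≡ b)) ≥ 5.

107

value 5: 107 assignments (counts)
value 4: 45 assignments
value 3: 25 assignments
value 2: 23 assignments
value 1: 9 assignments
value 0: 7 assignments
So 107 of the 216 assignments meet the threshold.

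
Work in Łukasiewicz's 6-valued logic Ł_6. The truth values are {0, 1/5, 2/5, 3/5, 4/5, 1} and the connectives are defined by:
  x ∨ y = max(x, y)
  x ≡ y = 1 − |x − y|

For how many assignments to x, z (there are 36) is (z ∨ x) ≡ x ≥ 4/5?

26

value 1: 21 assignments (counts)
value 4/5: 5 assignments (counts)
value 3/5: 4 assignments
value 2/5: 3 assignments
value 1/5: 2 assignments
value 0: 1 assignment
So 26 of the 36 assignments meet the threshold.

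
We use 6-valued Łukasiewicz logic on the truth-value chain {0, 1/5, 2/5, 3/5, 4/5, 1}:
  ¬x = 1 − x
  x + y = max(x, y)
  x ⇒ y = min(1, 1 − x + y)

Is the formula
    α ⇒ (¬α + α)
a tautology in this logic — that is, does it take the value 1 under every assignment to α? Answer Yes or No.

α = 0 ↦ 1
α = 1/5 ↦ 1
α = 2/5 ↦ 1
α = 3/5 ↦ 1
α = 4/5 ↦ 1
α = 1 ↦ 1
Every assignment gives a value ≥ 1.

Yes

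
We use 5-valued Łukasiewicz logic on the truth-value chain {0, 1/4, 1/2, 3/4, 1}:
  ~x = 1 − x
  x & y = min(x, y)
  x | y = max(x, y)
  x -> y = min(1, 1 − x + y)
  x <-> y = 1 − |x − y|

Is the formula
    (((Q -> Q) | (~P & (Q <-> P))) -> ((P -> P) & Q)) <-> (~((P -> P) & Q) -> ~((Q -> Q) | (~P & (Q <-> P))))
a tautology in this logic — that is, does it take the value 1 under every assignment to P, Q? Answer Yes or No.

At P = 1/2, Q = 1/4, for instance:
Q -> Q = 1/4 -> 1/4 = 1
~P = ~1/2 = 1/2
Q <-> P = 1/4 <-> 1/2 = 3/4
~P & (Q <-> P) = 1/2 & 3/4 = 1/2
(Q -> Q) | (~P & (Q <-> P)) = 1 | 1/2 = 1
P -> P = 1/2 -> 1/2 = 1
(P -> P) & Q = 1 & 1/4 = 1/4
((Q -> Q) | (~P & (Q <-> P))) -> ((P -> P) & Q) = 1 -> 1/4 = 1/4
~((P -> P) & Q) = ~1/4 = 3/4
~((Q -> Q) | (~P & (Q <-> P))) = ~1 = 0
~((P -> P) & Q) -> ~((Q -> Q) | (~P & (Q <-> P))) = 3/4 -> 0 = 1/4
(((Q -> Q) | (~P & (Q <-> P))) -> ((P -> P) & Q)) <-> (~((P -> P) & Q) -> ~((Q -> Q) | (~P & (Q <-> P)))) = 1/4 <-> 1/4 = 1
and checking the remaining 24 assignments likewise gives ≥ 1 in every case.

Yes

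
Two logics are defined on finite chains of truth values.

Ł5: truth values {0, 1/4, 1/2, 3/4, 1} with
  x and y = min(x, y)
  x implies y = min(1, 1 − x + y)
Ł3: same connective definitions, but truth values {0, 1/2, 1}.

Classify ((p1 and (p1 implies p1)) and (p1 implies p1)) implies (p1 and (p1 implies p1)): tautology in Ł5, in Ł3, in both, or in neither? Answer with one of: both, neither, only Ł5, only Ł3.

both

In Ł5: every assignment gives 1 — tautology.
In Ł3: every assignment gives 1 — tautology.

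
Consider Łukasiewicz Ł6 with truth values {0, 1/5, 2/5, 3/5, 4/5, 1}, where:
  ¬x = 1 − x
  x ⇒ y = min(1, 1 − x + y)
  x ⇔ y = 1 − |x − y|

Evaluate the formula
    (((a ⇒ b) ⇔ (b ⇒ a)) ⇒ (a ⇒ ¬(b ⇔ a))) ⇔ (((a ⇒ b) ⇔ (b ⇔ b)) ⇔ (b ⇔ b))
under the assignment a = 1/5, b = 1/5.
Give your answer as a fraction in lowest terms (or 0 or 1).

a ⇒ b = 1/5 ⇒ 1/5 = 1
b ⇒ a = 1/5 ⇒ 1/5 = 1
(a ⇒ b) ⇔ (b ⇒ a) = 1 ⇔ 1 = 1
b ⇔ a = 1/5 ⇔ 1/5 = 1
¬(b ⇔ a) = ¬1 = 0
a ⇒ ¬(b ⇔ a) = 1/5 ⇒ 0 = 4/5
((a ⇒ b) ⇔ (b ⇒ a)) ⇒ (a ⇒ ¬(b ⇔ a)) = 1 ⇒ 4/5 = 4/5
a ⇒ b = 1/5 ⇒ 1/5 = 1
b ⇔ b = 1/5 ⇔ 1/5 = 1
(a ⇒ b) ⇔ (b ⇔ b) = 1 ⇔ 1 = 1
b ⇔ b = 1/5 ⇔ 1/5 = 1
((a ⇒ b) ⇔ (b ⇔ b)) ⇔ (b ⇔ b) = 1 ⇔ 1 = 1
(((a ⇒ b) ⇔ (b ⇒ a)) ⇒ (a ⇒ ¬(b ⇔ a))) ⇔ (((a ⇒ b) ⇔ (b ⇔ b)) ⇔ (b ⇔ b)) = 4/5 ⇔ 1 = 4/5

4/5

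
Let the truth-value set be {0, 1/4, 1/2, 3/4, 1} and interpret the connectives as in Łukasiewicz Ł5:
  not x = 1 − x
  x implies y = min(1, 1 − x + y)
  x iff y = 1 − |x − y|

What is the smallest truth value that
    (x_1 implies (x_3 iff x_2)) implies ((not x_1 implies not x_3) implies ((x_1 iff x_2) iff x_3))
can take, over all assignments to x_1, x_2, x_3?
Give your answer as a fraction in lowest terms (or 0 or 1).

Take x_1 = 0, x_2 = 0, x_3 = 0:
x_3 iff x_2 = 0 iff 0 = 1
x_1 implies (x_3 iff x_2) = 0 implies 1 = 1
not x_1 = not 0 = 1
not x_3 = not 0 = 1
not x_1 implies not x_3 = 1 implies 1 = 1
x_1 iff x_2 = 0 iff 0 = 1
(x_1 iff x_2) iff x_3 = 1 iff 0 = 0
(not x_1 implies not x_3) implies ((x_1 iff x_2) iff x_3) = 1 implies 0 = 0
(x_1 implies (x_3 iff x_2)) implies ((not x_1 implies not x_3) implies ((x_1 iff x_2) iff x_3)) = 1 implies 0 = 0
No assignment yields a value below 0, so this is the minimum.

0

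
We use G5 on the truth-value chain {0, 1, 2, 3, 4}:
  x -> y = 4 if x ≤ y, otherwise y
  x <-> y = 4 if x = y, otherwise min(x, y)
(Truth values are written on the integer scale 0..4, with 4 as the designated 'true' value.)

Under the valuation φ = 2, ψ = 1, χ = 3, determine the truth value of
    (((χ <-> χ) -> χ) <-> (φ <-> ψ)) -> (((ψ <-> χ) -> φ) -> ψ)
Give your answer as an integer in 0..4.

χ <-> χ = 3 <-> 3 = 4
(χ <-> χ) -> χ = 4 -> 3 = 3
φ <-> ψ = 2 <-> 1 = 1
((χ <-> χ) -> χ) <-> (φ <-> ψ) = 3 <-> 1 = 1
ψ <-> χ = 1 <-> 3 = 1
(ψ <-> χ) -> φ = 1 -> 2 = 4
((ψ <-> χ) -> φ) -> ψ = 4 -> 1 = 1
(((χ <-> χ) -> χ) <-> (φ <-> ψ)) -> (((ψ <-> χ) -> φ) -> ψ) = 1 -> 1 = 4

4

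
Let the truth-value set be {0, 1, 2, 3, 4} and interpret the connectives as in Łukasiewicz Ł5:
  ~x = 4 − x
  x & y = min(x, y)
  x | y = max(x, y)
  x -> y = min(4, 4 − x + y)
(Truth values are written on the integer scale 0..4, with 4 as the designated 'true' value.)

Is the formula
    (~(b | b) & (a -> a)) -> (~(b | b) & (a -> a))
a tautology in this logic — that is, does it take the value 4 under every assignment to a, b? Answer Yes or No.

Yes

At a = 0, b = 3, for instance:
b | b = 3 | 3 = 3
~(b | b) = ~3 = 1
a -> a = 0 -> 0 = 4
~(b | b) & (a -> a) = 1 & 4 = 1
(~(b | b) & (a -> a)) -> (~(b | b) & (a -> a)) = 1 -> 1 = 4
and checking the remaining 24 assignments likewise gives ≥ 4 in every case.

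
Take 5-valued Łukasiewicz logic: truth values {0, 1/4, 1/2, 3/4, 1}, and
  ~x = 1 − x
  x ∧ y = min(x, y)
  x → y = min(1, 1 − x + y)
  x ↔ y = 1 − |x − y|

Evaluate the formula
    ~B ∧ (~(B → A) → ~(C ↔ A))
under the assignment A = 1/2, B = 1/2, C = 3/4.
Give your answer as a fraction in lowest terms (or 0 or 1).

~B = ~1/2 = 1/2
B → A = 1/2 → 1/2 = 1
~(B → A) = ~1 = 0
C ↔ A = 3/4 ↔ 1/2 = 3/4
~(C ↔ A) = ~3/4 = 1/4
~(B → A) → ~(C ↔ A) = 0 → 1/4 = 1
~B ∧ (~(B → A) → ~(C ↔ A)) = 1/2 ∧ 1 = 1/2

1/2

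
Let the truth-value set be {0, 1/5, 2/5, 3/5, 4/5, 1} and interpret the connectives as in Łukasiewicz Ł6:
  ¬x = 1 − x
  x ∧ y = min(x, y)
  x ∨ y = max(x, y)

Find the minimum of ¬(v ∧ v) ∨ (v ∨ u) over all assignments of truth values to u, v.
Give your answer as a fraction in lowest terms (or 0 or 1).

Take u = 0, v = 2/5:
v ∧ v = 2/5 ∧ 2/5 = 2/5
¬(v ∧ v) = ¬2/5 = 3/5
v ∨ u = 2/5 ∨ 0 = 2/5
¬(v ∧ v) ∨ (v ∨ u) = 3/5 ∨ 2/5 = 3/5
No assignment yields a value below 3/5, so this is the minimum.

3/5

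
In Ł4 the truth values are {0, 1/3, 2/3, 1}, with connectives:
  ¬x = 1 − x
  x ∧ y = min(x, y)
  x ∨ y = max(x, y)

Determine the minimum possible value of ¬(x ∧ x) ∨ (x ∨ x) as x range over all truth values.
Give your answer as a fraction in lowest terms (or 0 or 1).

Take x = 1/3:
x ∧ x = 1/3 ∧ 1/3 = 1/3
¬(x ∧ x) = ¬1/3 = 2/3
x ∨ x = 1/3 ∨ 1/3 = 1/3
¬(x ∧ x) ∨ (x ∨ x) = 2/3 ∨ 1/3 = 2/3
No assignment yields a value below 2/3, so this is the minimum.

2/3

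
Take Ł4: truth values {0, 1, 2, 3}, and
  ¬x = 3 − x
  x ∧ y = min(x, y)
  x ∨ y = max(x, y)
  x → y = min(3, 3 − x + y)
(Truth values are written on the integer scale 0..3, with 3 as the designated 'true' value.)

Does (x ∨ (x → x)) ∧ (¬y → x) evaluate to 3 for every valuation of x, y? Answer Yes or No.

Counterexample: take x = 0, y = 0.
x → x = 0 → 0 = 3
x ∨ (x → x) = 0 ∨ 3 = 3
¬y = ¬0 = 3
¬y → x = 3 → 0 = 0
(x ∨ (x → x)) ∧ (¬y → x) = 3 ∧ 0 = 0
This gives 0 ≠ 3.

No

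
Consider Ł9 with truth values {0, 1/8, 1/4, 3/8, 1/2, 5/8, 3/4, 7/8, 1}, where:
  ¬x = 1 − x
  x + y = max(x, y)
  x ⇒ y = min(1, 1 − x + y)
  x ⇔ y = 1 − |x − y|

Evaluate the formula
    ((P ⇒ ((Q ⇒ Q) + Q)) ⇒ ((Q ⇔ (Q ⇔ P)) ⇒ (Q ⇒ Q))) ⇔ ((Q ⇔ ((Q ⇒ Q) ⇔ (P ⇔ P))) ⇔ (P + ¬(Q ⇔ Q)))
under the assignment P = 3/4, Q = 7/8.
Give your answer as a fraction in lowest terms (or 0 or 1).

7/8

Q ⇒ Q = 7/8 ⇒ 7/8 = 1
(Q ⇒ Q) + Q = 1 + 7/8 = 1
P ⇒ ((Q ⇒ Q) + Q) = 3/4 ⇒ 1 = 1
Q ⇔ P = 7/8 ⇔ 3/4 = 7/8
Q ⇔ (Q ⇔ P) = 7/8 ⇔ 7/8 = 1
Q ⇒ Q = 7/8 ⇒ 7/8 = 1
(Q ⇔ (Q ⇔ P)) ⇒ (Q ⇒ Q) = 1 ⇒ 1 = 1
(P ⇒ ((Q ⇒ Q) + Q)) ⇒ ((Q ⇔ (Q ⇔ P)) ⇒ (Q ⇒ Q)) = 1 ⇒ 1 = 1
Q ⇒ Q = 7/8 ⇒ 7/8 = 1
P ⇔ P = 3/4 ⇔ 3/4 = 1
(Q ⇒ Q) ⇔ (P ⇔ P) = 1 ⇔ 1 = 1
Q ⇔ ((Q ⇒ Q) ⇔ (P ⇔ P)) = 7/8 ⇔ 1 = 7/8
Q ⇔ Q = 7/8 ⇔ 7/8 = 1
¬(Q ⇔ Q) = ¬1 = 0
P + ¬(Q ⇔ Q) = 3/4 + 0 = 3/4
(Q ⇔ ((Q ⇒ Q) ⇔ (P ⇔ P))) ⇔ (P + ¬(Q ⇔ Q)) = 7/8 ⇔ 3/4 = 7/8
((P ⇒ ((Q ⇒ Q) + Q)) ⇒ ((Q ⇔ (Q ⇔ P)) ⇒ (Q ⇒ Q))) ⇔ ((Q ⇔ ((Q ⇒ Q) ⇔ (P ⇔ P))) ⇔ (P + ¬(Q ⇔ Q))) = 1 ⇔ 7/8 = 7/8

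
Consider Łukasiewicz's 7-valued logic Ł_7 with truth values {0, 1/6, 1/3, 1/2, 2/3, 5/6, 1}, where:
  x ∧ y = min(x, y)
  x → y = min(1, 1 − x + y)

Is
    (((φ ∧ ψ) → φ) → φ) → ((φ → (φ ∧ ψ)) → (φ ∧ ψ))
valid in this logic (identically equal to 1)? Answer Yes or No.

At φ = 1/6, ψ = 0, for instance:
φ ∧ ψ = 1/6 ∧ 0 = 0
(φ ∧ ψ) → φ = 0 → 1/6 = 1
((φ ∧ ψ) → φ) → φ = 1 → 1/6 = 1/6
φ → (φ ∧ ψ) = 1/6 → 0 = 5/6
(φ → (φ ∧ ψ)) → (φ ∧ ψ) = 5/6 → 0 = 1/6
(((φ ∧ ψ) → φ) → φ) → ((φ → (φ ∧ ψ)) → (φ ∧ ψ)) = 1/6 → 1/6 = 1
and checking the remaining 48 assignments likewise gives ≥ 1 in every case.

Yes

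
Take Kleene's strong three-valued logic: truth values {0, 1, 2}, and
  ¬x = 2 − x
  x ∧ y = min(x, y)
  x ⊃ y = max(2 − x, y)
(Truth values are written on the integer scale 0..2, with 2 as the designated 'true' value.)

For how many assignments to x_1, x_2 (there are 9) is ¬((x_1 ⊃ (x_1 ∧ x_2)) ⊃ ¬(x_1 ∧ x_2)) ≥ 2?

1

x_1 = 0, x_2 = 0 ↦ 0  <
x_1 = 0, x_2 = 1 ↦ 0  <
x_1 = 0, x_2 = 2 ↦ 0  <
x_1 = 1, x_2 = 0 ↦ 0  <
x_1 = 1, x_2 = 1 ↦ 1  <
x_1 = 1, x_2 = 2 ↦ 1  <
x_1 = 2, x_2 = 0 ↦ 0  <
x_1 = 2, x_2 = 1 ↦ 1  <
x_1 = 2, x_2 = 2 ↦ 2  ≥
So 1 of the 9 assignments meets the threshold.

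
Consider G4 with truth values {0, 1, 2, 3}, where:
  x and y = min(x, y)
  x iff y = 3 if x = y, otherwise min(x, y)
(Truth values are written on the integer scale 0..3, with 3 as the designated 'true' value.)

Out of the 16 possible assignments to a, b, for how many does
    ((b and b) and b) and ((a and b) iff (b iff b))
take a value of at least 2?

a = 0, b = 0 ↦ 0  <
a = 0, b = 1 ↦ 0  <
a = 0, b = 2 ↦ 0  <
a = 0, b = 3 ↦ 0  <
a = 1, b = 0 ↦ 0  <
a = 1, b = 1 ↦ 1  <
a = 1, b = 2 ↦ 1  <
a = 1, b = 3 ↦ 1  <
a = 2, b = 0 ↦ 0  <
a = 2, b = 1 ↦ 1  <
a = 2, b = 2 ↦ 2  ≥
a = 2, b = 3 ↦ 2  ≥
a = 3, b = 0 ↦ 0  <
a = 3, b = 1 ↦ 1  <
a = 3, b = 2 ↦ 2  ≥
a = 3, b = 3 ↦ 3  ≥
So 4 of the 16 assignments meet the threshold.

4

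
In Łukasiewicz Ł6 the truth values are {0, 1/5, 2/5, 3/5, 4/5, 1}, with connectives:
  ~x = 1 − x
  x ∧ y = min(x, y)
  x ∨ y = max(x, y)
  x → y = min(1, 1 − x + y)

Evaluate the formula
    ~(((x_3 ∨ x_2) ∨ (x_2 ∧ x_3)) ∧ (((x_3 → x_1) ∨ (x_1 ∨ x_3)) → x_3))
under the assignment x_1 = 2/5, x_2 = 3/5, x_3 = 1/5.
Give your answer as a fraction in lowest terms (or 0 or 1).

4/5

x_3 ∨ x_2 = 1/5 ∨ 3/5 = 3/5
x_2 ∧ x_3 = 3/5 ∧ 1/5 = 1/5
(x_3 ∨ x_2) ∨ (x_2 ∧ x_3) = 3/5 ∨ 1/5 = 3/5
x_3 → x_1 = 1/5 → 2/5 = 1
x_1 ∨ x_3 = 2/5 ∨ 1/5 = 2/5
(x_3 → x_1) ∨ (x_1 ∨ x_3) = 1 ∨ 2/5 = 1
((x_3 → x_1) ∨ (x_1 ∨ x_3)) → x_3 = 1 → 1/5 = 1/5
((x_3 ∨ x_2) ∨ (x_2 ∧ x_3)) ∧ (((x_3 → x_1) ∨ (x_1 ∨ x_3)) → x_3) = 3/5 ∧ 1/5 = 1/5
~(((x_3 ∨ x_2) ∨ (x_2 ∧ x_3)) ∧ (((x_3 → x_1) ∨ (x_1 ∨ x_3)) → x_3)) = ~1/5 = 4/5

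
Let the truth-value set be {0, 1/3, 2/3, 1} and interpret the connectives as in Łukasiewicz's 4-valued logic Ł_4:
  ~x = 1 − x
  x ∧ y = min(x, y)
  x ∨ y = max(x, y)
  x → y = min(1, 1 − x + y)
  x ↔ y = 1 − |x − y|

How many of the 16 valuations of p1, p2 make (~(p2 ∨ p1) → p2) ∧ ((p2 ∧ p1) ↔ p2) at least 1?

p1 = 0, p2 = 0 ↦ 0  <
p1 = 0, p2 = 1/3 ↦ 2/3  <
p1 = 0, p2 = 2/3 ↦ 1/3  <
p1 = 0, p2 = 1 ↦ 0  <
p1 = 1/3, p2 = 0 ↦ 1/3  <
p1 = 1/3, p2 = 1/3 ↦ 2/3  <
p1 = 1/3, p2 = 2/3 ↦ 2/3  <
p1 = 1/3, p2 = 1 ↦ 1/3  <
p1 = 2/3, p2 = 0 ↦ 2/3  <
p1 = 2/3, p2 = 1/3 ↦ 1  ≥
p1 = 2/3, p2 = 2/3 ↦ 1  ≥
p1 = 2/3, p2 = 1 ↦ 2/3  <
p1 = 1, p2 = 0 ↦ 1  ≥
p1 = 1, p2 = 1/3 ↦ 1  ≥
p1 = 1, p2 = 2/3 ↦ 1  ≥
p1 = 1, p2 = 1 ↦ 1  ≥
So 6 of the 16 assignments meet the threshold.

6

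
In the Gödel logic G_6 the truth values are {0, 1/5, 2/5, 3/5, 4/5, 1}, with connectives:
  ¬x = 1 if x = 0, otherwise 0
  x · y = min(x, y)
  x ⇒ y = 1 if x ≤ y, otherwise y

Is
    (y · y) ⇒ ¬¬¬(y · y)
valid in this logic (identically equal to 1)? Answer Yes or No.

Counterexample: take y = 1/5.
y · y = 1/5 · 1/5 = 1/5
y · y = 1/5 · 1/5 = 1/5
¬(y · y) = ¬1/5 = 0
¬¬(y · y) = ¬0 = 1
¬¬¬(y · y) = ¬1 = 0
(y · y) ⇒ ¬¬¬(y · y) = 1/5 ⇒ 0 = 0
This gives 0 ≠ 1.

No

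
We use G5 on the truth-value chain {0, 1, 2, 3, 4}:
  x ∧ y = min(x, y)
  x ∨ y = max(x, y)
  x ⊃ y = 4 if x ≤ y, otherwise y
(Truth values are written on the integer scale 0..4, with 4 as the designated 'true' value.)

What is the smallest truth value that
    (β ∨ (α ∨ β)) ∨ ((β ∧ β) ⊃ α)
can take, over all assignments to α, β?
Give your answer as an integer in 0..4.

Take α = 0, β = 1:
α ∨ β = 0 ∨ 1 = 1
β ∨ (α ∨ β) = 1 ∨ 1 = 1
β ∧ β = 1 ∧ 1 = 1
(β ∧ β) ⊃ α = 1 ⊃ 0 = 0
(β ∨ (α ∨ β)) ∨ ((β ∧ β) ⊃ α) = 1 ∨ 0 = 1
No assignment yields a value below 1, so this is the minimum.

1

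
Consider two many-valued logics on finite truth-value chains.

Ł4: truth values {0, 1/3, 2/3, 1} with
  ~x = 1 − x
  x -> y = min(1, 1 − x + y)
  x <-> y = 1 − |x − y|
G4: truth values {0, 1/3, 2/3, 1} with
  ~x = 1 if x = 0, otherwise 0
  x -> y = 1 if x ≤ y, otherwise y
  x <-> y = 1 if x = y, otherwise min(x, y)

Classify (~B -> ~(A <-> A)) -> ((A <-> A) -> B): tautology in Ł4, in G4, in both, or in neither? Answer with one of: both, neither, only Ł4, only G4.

only Ł4

In Ł4: every assignment gives 1 — tautology.
In G4: at A = 0, B = 1/3 the value is 1/3 — not a tautology.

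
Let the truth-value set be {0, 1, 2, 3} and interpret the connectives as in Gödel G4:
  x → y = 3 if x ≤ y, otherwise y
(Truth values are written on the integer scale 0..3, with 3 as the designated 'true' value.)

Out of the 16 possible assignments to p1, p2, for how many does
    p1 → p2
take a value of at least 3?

p1 = 0, p2 = 0 ↦ 3  ≥
p1 = 0, p2 = 1 ↦ 3  ≥
p1 = 0, p2 = 2 ↦ 3  ≥
p1 = 0, p2 = 3 ↦ 3  ≥
p1 = 1, p2 = 0 ↦ 0  <
p1 = 1, p2 = 1 ↦ 3  ≥
p1 = 1, p2 = 2 ↦ 3  ≥
p1 = 1, p2 = 3 ↦ 3  ≥
p1 = 2, p2 = 0 ↦ 0  <
p1 = 2, p2 = 1 ↦ 1  <
p1 = 2, p2 = 2 ↦ 3  ≥
p1 = 2, p2 = 3 ↦ 3  ≥
p1 = 3, p2 = 0 ↦ 0  <
p1 = 3, p2 = 1 ↦ 1  <
p1 = 3, p2 = 2 ↦ 2  <
p1 = 3, p2 = 3 ↦ 3  ≥
So 10 of the 16 assignments meet the threshold.

10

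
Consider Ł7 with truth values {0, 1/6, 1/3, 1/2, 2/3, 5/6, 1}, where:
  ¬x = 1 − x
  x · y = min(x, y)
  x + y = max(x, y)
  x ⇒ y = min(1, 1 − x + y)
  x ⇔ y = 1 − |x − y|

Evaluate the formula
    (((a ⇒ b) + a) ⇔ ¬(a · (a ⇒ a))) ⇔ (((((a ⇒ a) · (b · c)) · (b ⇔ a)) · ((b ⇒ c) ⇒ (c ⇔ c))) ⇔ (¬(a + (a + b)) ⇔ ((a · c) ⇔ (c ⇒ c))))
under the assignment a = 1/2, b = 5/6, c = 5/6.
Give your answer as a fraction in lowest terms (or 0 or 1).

1/2

a ⇒ b = 1/2 ⇒ 5/6 = 1
(a ⇒ b) + a = 1 + 1/2 = 1
a ⇒ a = 1/2 ⇒ 1/2 = 1
a · (a ⇒ a) = 1/2 · 1 = 1/2
¬(a · (a ⇒ a)) = ¬1/2 = 1/2
((a ⇒ b) + a) ⇔ ¬(a · (a ⇒ a)) = 1 ⇔ 1/2 = 1/2
a ⇒ a = 1/2 ⇒ 1/2 = 1
b · c = 5/6 · 5/6 = 5/6
(a ⇒ a) · (b · c) = 1 · 5/6 = 5/6
b ⇔ a = 5/6 ⇔ 1/2 = 2/3
((a ⇒ a) · (b · c)) · (b ⇔ a) = 5/6 · 2/3 = 2/3
b ⇒ c = 5/6 ⇒ 5/6 = 1
c ⇔ c = 5/6 ⇔ 5/6 = 1
(b ⇒ c) ⇒ (c ⇔ c) = 1 ⇒ 1 = 1
(((a ⇒ a) · (b · c)) · (b ⇔ a)) · ((b ⇒ c) ⇒ (c ⇔ c)) = 2/3 · 1 = 2/3
a + b = 1/2 + 5/6 = 5/6
a + (a + b) = 1/2 + 5/6 = 5/6
¬(a + (a + b)) = ¬5/6 = 1/6
a · c = 1/2 · 5/6 = 1/2
c ⇒ c = 5/6 ⇒ 5/6 = 1
(a · c) ⇔ (c ⇒ c) = 1/2 ⇔ 1 = 1/2
¬(a + (a + b)) ⇔ ((a · c) ⇔ (c ⇒ c)) = 1/6 ⇔ 1/2 = 2/3
((((a ⇒ a) · (b · c)) · (b ⇔ a)) · ((b ⇒ c) ⇒ (c ⇔ c))) ⇔ (¬(a + (a + b)) ⇔ ((a · c) ⇔ (c ⇒ c))) = 2/3 ⇔ 2/3 = 1
(((a ⇒ b) + a) ⇔ ¬(a · (a ⇒ a))) ⇔ (((((a ⇒ a) · (b · c)) · (b ⇔ a)) · ((b ⇒ c) ⇒ (c ⇔ c))) ⇔ (¬(a + (a + b)) ⇔ ((a · c) ⇔ (c ⇒ c)))) = 1/2 ⇔ 1 = 1/2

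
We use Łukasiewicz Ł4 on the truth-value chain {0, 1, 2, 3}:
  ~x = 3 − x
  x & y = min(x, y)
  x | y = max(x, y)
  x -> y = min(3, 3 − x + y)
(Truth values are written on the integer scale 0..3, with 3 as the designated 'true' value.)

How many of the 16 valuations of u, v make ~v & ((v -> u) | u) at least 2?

u = 0, v = 0 ↦ 3  ≥
u = 0, v = 1 ↦ 2  ≥
u = 0, v = 2 ↦ 1  <
u = 0, v = 3 ↦ 0  <
u = 1, v = 0 ↦ 3  ≥
u = 1, v = 1 ↦ 2  ≥
u = 1, v = 2 ↦ 1  <
u = 1, v = 3 ↦ 0  <
u = 2, v = 0 ↦ 3  ≥
u = 2, v = 1 ↦ 2  ≥
u = 2, v = 2 ↦ 1  <
u = 2, v = 3 ↦ 0  <
u = 3, v = 0 ↦ 3  ≥
u = 3, v = 1 ↦ 2  ≥
u = 3, v = 2 ↦ 1  <
u = 3, v = 3 ↦ 0  <
So 8 of the 16 assignments meet the threshold.

8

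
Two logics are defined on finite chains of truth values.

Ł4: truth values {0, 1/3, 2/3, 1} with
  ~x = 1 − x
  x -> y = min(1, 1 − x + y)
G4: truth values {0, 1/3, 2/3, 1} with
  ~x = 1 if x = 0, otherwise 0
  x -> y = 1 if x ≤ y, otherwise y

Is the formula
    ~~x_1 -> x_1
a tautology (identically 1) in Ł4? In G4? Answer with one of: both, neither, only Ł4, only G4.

only Ł4

In Ł4: every assignment gives 1 — tautology.
In G4: at x_1 = 1/3 the value is 1/3 — not a tautology.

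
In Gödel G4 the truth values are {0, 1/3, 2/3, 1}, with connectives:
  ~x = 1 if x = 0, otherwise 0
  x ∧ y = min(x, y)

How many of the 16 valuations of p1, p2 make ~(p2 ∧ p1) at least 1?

7

p1 = 0, p2 = 0 ↦ 1  ≥
p1 = 0, p2 = 1/3 ↦ 1  ≥
p1 = 0, p2 = 2/3 ↦ 1  ≥
p1 = 0, p2 = 1 ↦ 1  ≥
p1 = 1/3, p2 = 0 ↦ 1  ≥
p1 = 1/3, p2 = 1/3 ↦ 0  <
p1 = 1/3, p2 = 2/3 ↦ 0  <
p1 = 1/3, p2 = 1 ↦ 0  <
p1 = 2/3, p2 = 0 ↦ 1  ≥
p1 = 2/3, p2 = 1/3 ↦ 0  <
p1 = 2/3, p2 = 2/3 ↦ 0  <
p1 = 2/3, p2 = 1 ↦ 0  <
p1 = 1, p2 = 0 ↦ 1  ≥
p1 = 1, p2 = 1/3 ↦ 0  <
p1 = 1, p2 = 2/3 ↦ 0  <
p1 = 1, p2 = 1 ↦ 0  <
So 7 of the 16 assignments meet the threshold.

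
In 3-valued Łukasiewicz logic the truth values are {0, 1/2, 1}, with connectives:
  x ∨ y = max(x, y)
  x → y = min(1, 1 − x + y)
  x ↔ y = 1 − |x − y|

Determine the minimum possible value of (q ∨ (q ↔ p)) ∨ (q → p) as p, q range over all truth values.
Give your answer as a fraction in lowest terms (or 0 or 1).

Take p = 0, q = 1/2:
q ↔ p = 1/2 ↔ 0 = 1/2
q ∨ (q ↔ p) = 1/2 ∨ 1/2 = 1/2
q → p = 1/2 → 0 = 1/2
(q ∨ (q ↔ p)) ∨ (q → p) = 1/2 ∨ 1/2 = 1/2
No assignment yields a value below 1/2, so this is the minimum.

1/2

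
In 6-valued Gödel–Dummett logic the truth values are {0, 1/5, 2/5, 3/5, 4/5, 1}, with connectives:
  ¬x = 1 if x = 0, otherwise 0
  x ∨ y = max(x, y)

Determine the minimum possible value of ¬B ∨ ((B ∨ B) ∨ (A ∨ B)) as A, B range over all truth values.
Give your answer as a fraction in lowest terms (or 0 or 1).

1/5

Take A = 0, B = 1/5:
¬B = ¬1/5 = 0
B ∨ B = 1/5 ∨ 1/5 = 1/5
A ∨ B = 0 ∨ 1/5 = 1/5
(B ∨ B) ∨ (A ∨ B) = 1/5 ∨ 1/5 = 1/5
¬B ∨ ((B ∨ B) ∨ (A ∨ B)) = 0 ∨ 1/5 = 1/5
No assignment yields a value below 1/5, so this is the minimum.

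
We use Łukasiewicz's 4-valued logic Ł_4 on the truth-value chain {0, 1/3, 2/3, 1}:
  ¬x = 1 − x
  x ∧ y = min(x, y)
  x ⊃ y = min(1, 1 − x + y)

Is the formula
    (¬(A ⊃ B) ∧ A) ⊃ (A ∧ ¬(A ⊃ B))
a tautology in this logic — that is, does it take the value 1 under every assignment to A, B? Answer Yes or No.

A = 0, B = 0 ↦ 1
A = 0, B = 1/3 ↦ 1
A = 0, B = 2/3 ↦ 1
A = 0, B = 1 ↦ 1
A = 1/3, B = 0 ↦ 1
A = 1/3, B = 1/3 ↦ 1
A = 1/3, B = 2/3 ↦ 1
A = 1/3, B = 1 ↦ 1
A = 2/3, B = 0 ↦ 1
A = 2/3, B = 1/3 ↦ 1
A = 2/3, B = 2/3 ↦ 1
A = 2/3, B = 1 ↦ 1
A = 1, B = 0 ↦ 1
A = 1, B = 1/3 ↦ 1
A = 1, B = 2/3 ↦ 1
A = 1, B = 1 ↦ 1
Every assignment gives a value ≥ 1.

Yes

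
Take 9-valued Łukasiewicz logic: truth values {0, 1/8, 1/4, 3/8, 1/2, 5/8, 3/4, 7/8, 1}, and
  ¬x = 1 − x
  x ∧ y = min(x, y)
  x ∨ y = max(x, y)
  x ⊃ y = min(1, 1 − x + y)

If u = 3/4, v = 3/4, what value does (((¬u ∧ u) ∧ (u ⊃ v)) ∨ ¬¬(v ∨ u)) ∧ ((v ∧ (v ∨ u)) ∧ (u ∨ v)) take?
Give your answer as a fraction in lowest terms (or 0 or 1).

3/4

¬u = ¬3/4 = 1/4
¬u ∧ u = 1/4 ∧ 3/4 = 1/4
u ⊃ v = 3/4 ⊃ 3/4 = 1
(¬u ∧ u) ∧ (u ⊃ v) = 1/4 ∧ 1 = 1/4
v ∨ u = 3/4 ∨ 3/4 = 3/4
¬(v ∨ u) = ¬3/4 = 1/4
¬¬(v ∨ u) = ¬1/4 = 3/4
((¬u ∧ u) ∧ (u ⊃ v)) ∨ ¬¬(v ∨ u) = 1/4 ∨ 3/4 = 3/4
v ∨ u = 3/4 ∨ 3/4 = 3/4
v ∧ (v ∨ u) = 3/4 ∧ 3/4 = 3/4
u ∨ v = 3/4 ∨ 3/4 = 3/4
(v ∧ (v ∨ u)) ∧ (u ∨ v) = 3/4 ∧ 3/4 = 3/4
(((¬u ∧ u) ∧ (u ⊃ v)) ∨ ¬¬(v ∨ u)) ∧ ((v ∧ (v ∨ u)) ∧ (u ∨ v)) = 3/4 ∧ 3/4 = 3/4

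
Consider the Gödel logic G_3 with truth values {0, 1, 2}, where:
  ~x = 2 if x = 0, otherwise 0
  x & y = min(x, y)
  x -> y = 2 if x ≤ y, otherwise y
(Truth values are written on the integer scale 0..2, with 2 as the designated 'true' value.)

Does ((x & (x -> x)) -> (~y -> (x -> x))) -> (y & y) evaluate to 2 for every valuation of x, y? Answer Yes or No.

Counterexample: take x = 0, y = 0.
x -> x = 0 -> 0 = 2
x & (x -> x) = 0 & 2 = 0
~y = ~0 = 2
x -> x = 0 -> 0 = 2
~y -> (x -> x) = 2 -> 2 = 2
(x & (x -> x)) -> (~y -> (x -> x)) = 0 -> 2 = 2
y & y = 0 & 0 = 0
((x & (x -> x)) -> (~y -> (x -> x))) -> (y & y) = 2 -> 0 = 0
This gives 0 ≠ 2.

No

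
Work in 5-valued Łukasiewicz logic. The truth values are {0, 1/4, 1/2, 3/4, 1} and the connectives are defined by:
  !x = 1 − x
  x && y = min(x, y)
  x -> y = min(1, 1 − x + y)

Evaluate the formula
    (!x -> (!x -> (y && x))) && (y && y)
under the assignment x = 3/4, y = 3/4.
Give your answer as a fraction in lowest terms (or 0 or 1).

!x = !3/4 = 1/4
!x = !3/4 = 1/4
y && x = 3/4 && 3/4 = 3/4
!x -> (y && x) = 1/4 -> 3/4 = 1
!x -> (!x -> (y && x)) = 1/4 -> 1 = 1
y && y = 3/4 && 3/4 = 3/4
(!x -> (!x -> (y && x))) && (y && y) = 1 && 3/4 = 3/4

3/4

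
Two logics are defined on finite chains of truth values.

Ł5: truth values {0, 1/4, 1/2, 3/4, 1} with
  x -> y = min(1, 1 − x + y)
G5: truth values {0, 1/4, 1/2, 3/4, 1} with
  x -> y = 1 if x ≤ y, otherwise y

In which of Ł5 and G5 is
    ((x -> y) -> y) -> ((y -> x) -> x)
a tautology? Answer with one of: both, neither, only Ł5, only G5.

only Ł5

In Ł5: every assignment gives 1 — tautology.
In G5: at x = 1/4, y = 0 the value is 1/4 — not a tautology.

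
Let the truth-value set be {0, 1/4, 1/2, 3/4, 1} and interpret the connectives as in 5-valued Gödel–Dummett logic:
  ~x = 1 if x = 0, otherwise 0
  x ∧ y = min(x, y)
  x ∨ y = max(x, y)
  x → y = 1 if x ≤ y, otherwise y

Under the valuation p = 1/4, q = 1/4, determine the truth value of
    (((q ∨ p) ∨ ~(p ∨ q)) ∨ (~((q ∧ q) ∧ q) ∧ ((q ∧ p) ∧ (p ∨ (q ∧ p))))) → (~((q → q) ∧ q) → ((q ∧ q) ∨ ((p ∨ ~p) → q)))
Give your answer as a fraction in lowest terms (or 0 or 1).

1

q ∨ p = 1/4 ∨ 1/4 = 1/4
p ∨ q = 1/4 ∨ 1/4 = 1/4
~(p ∨ q) = ~1/4 = 0
(q ∨ p) ∨ ~(p ∨ q) = 1/4 ∨ 0 = 1/4
q ∧ q = 1/4 ∧ 1/4 = 1/4
(q ∧ q) ∧ q = 1/4 ∧ 1/4 = 1/4
~((q ∧ q) ∧ q) = ~1/4 = 0
q ∧ p = 1/4 ∧ 1/4 = 1/4
q ∧ p = 1/4 ∧ 1/4 = 1/4
p ∨ (q ∧ p) = 1/4 ∨ 1/4 = 1/4
(q ∧ p) ∧ (p ∨ (q ∧ p)) = 1/4 ∧ 1/4 = 1/4
~((q ∧ q) ∧ q) ∧ ((q ∧ p) ∧ (p ∨ (q ∧ p))) = 0 ∧ 1/4 = 0
((q ∨ p) ∨ ~(p ∨ q)) ∨ (~((q ∧ q) ∧ q) ∧ ((q ∧ p) ∧ (p ∨ (q ∧ p)))) = 1/4 ∨ 0 = 1/4
q → q = 1/4 → 1/4 = 1
(q → q) ∧ q = 1 ∧ 1/4 = 1/4
~((q → q) ∧ q) = ~1/4 = 0
q ∧ q = 1/4 ∧ 1/4 = 1/4
~p = ~1/4 = 0
p ∨ ~p = 1/4 ∨ 0 = 1/4
(p ∨ ~p) → q = 1/4 → 1/4 = 1
(q ∧ q) ∨ ((p ∨ ~p) → q) = 1/4 ∨ 1 = 1
~((q → q) ∧ q) → ((q ∧ q) ∨ ((p ∨ ~p) → q)) = 0 → 1 = 1
(((q ∨ p) ∨ ~(p ∨ q)) ∨ (~((q ∧ q) ∧ q) ∧ ((q ∧ p) ∧ (p ∨ (q ∧ p))))) → (~((q → q) ∧ q) → ((q ∧ q) ∨ ((p ∨ ~p) → q))) = 1/4 → 1 = 1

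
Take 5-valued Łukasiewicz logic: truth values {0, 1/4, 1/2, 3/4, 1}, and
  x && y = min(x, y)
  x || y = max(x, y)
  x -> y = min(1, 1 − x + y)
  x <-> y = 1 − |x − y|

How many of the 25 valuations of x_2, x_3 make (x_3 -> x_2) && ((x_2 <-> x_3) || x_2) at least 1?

9

value 1: 9 assignments (counts)
value 3/4: 9 assignments
value 1/2: 4 assignments
value 1/4: 2 assignments
value 0: 1 assignment
So 9 of the 25 assignments meet the threshold.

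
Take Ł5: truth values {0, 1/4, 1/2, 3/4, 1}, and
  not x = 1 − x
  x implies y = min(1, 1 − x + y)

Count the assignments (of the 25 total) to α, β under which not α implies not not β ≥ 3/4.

value 1: 15 assignments (counts)
value 3/4: 4 assignments (counts)
value 1/2: 3 assignments
value 1/4: 2 assignments
value 0: 1 assignment
So 19 of the 25 assignments meet the threshold.

19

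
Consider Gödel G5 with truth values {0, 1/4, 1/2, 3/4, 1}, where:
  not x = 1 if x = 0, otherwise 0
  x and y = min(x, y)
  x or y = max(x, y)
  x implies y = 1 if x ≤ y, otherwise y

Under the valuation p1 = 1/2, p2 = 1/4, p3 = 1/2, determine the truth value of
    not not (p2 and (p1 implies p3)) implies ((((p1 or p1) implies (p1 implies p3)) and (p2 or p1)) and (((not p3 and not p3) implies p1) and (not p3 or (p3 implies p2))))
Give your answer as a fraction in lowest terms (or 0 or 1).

1/4

p1 implies p3 = 1/2 implies 1/2 = 1
p2 and (p1 implies p3) = 1/4 and 1 = 1/4
not (p2 and (p1 implies p3)) = not 1/4 = 0
not not (p2 and (p1 implies p3)) = not 0 = 1
p1 or p1 = 1/2 or 1/2 = 1/2
p1 implies p3 = 1/2 implies 1/2 = 1
(p1 or p1) implies (p1 implies p3) = 1/2 implies 1 = 1
p2 or p1 = 1/4 or 1/2 = 1/2
((p1 or p1) implies (p1 implies p3)) and (p2 or p1) = 1 and 1/2 = 1/2
not p3 = not 1/2 = 0
not p3 = not 1/2 = 0
not p3 and not p3 = 0 and 0 = 0
(not p3 and not p3) implies p1 = 0 implies 1/2 = 1
not p3 = not 1/2 = 0
p3 implies p2 = 1/2 implies 1/4 = 1/4
not p3 or (p3 implies p2) = 0 or 1/4 = 1/4
((not p3 and not p3) implies p1) and (not p3 or (p3 implies p2)) = 1 and 1/4 = 1/4
(((p1 or p1) implies (p1 implies p3)) and (p2 or p1)) and (((not p3 and not p3) implies p1) and (not p3 or (p3 implies p2))) = 1/2 and 1/4 = 1/4
not not (p2 and (p1 implies p3)) implies ((((p1 or p1) implies (p1 implies p3)) and (p2 or p1)) and (((not p3 and not p3) implies p1) and (not p3 or (p3 implies p2)))) = 1 implies 1/4 = 1/4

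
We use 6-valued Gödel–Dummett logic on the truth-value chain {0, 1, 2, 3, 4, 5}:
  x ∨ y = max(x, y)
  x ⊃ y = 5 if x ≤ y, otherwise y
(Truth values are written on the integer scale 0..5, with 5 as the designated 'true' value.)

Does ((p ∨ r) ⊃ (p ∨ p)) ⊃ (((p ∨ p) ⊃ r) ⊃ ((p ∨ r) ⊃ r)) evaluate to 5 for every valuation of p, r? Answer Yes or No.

Yes

At p = 1, r = 0, for instance:
p ∨ r = 1 ∨ 0 = 1
p ∨ p = 1 ∨ 1 = 1
(p ∨ r) ⊃ (p ∨ p) = 1 ⊃ 1 = 5
(p ∨ p) ⊃ r = 1 ⊃ 0 = 0
(p ∨ r) ⊃ r = 1 ⊃ 0 = 0
((p ∨ p) ⊃ r) ⊃ ((p ∨ r) ⊃ r) = 0 ⊃ 0 = 5
((p ∨ r) ⊃ (p ∨ p)) ⊃ (((p ∨ p) ⊃ r) ⊃ ((p ∨ r) ⊃ r)) = 5 ⊃ 5 = 5
and checking the remaining 35 assignments likewise gives ≥ 5 in every case.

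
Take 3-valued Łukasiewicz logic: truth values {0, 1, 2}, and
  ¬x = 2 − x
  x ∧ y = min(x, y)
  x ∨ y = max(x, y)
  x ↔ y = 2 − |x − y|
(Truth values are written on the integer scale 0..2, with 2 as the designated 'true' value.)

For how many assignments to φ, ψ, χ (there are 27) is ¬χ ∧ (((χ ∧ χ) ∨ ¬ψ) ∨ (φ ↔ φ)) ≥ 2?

value 2: 9 assignments (counts)
value 1: 9 assignments
value 0: 9 assignments
So 9 of the 27 assignments meet the threshold.

9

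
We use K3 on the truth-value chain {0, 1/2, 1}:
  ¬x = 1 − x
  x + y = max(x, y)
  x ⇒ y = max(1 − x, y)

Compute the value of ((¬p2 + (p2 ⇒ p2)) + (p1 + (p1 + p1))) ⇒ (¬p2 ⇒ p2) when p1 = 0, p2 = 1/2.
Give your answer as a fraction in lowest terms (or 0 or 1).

1/2

¬p2 = ¬1/2 = 1/2
p2 ⇒ p2 = 1/2 ⇒ 1/2 = 1/2
¬p2 + (p2 ⇒ p2) = 1/2 + 1/2 = 1/2
p1 + p1 = 0 + 0 = 0
p1 + (p1 + p1) = 0 + 0 = 0
(¬p2 + (p2 ⇒ p2)) + (p1 + (p1 + p1)) = 1/2 + 0 = 1/2
¬p2 = ¬1/2 = 1/2
¬p2 ⇒ p2 = 1/2 ⇒ 1/2 = 1/2
((¬p2 + (p2 ⇒ p2)) + (p1 + (p1 + p1))) ⇒ (¬p2 ⇒ p2) = 1/2 ⇒ 1/2 = 1/2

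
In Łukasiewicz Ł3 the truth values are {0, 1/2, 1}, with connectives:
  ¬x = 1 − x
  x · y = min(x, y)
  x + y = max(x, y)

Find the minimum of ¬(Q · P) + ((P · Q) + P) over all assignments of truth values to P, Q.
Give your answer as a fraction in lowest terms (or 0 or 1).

Take P = 1/2, Q = 1/2:
Q · P = 1/2 · 1/2 = 1/2
¬(Q · P) = ¬1/2 = 1/2
P · Q = 1/2 · 1/2 = 1/2
(P · Q) + P = 1/2 + 1/2 = 1/2
¬(Q · P) + ((P · Q) + P) = 1/2 + 1/2 = 1/2
No assignment yields a value below 1/2, so this is the minimum.

1/2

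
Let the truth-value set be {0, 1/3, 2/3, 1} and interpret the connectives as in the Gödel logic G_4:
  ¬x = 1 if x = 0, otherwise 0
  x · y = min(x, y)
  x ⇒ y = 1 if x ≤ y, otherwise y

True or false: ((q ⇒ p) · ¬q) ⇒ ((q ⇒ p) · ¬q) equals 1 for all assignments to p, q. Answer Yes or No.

Yes

p = 0, q = 0 ↦ 1
p = 0, q = 1/3 ↦ 1
p = 0, q = 2/3 ↦ 1
p = 0, q = 1 ↦ 1
p = 1/3, q = 0 ↦ 1
p = 1/3, q = 1/3 ↦ 1
p = 1/3, q = 2/3 ↦ 1
p = 1/3, q = 1 ↦ 1
p = 2/3, q = 0 ↦ 1
p = 2/3, q = 1/3 ↦ 1
p = 2/3, q = 2/3 ↦ 1
p = 2/3, q = 1 ↦ 1
p = 1, q = 0 ↦ 1
p = 1, q = 1/3 ↦ 1
p = 1, q = 2/3 ↦ 1
p = 1, q = 1 ↦ 1
Every assignment gives a value ≥ 1.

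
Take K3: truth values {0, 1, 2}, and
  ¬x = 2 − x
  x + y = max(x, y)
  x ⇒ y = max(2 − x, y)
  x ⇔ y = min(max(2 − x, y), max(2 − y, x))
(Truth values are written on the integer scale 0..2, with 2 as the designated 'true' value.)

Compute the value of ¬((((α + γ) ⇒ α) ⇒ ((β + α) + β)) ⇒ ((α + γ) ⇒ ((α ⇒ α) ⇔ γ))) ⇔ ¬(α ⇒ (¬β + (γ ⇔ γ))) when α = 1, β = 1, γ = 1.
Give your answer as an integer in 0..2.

1

α + γ = 1 + 1 = 1
(α + γ) ⇒ α = 1 ⇒ 1 = 1
β + α = 1 + 1 = 1
(β + α) + β = 1 + 1 = 1
((α + γ) ⇒ α) ⇒ ((β + α) + β) = 1 ⇒ 1 = 1
α + γ = 1 + 1 = 1
α ⇒ α = 1 ⇒ 1 = 1
(α ⇒ α) ⇔ γ = 1 ⇔ 1 = 1
(α + γ) ⇒ ((α ⇒ α) ⇔ γ) = 1 ⇒ 1 = 1
(((α + γ) ⇒ α) ⇒ ((β + α) + β)) ⇒ ((α + γ) ⇒ ((α ⇒ α) ⇔ γ)) = 1 ⇒ 1 = 1
¬((((α + γ) ⇒ α) ⇒ ((β + α) + β)) ⇒ ((α + γ) ⇒ ((α ⇒ α) ⇔ γ))) = ¬1 = 1
¬β = ¬1 = 1
γ ⇔ γ = 1 ⇔ 1 = 1
¬β + (γ ⇔ γ) = 1 + 1 = 1
α ⇒ (¬β + (γ ⇔ γ)) = 1 ⇒ 1 = 1
¬(α ⇒ (¬β + (γ ⇔ γ))) = ¬1 = 1
¬((((α + γ) ⇒ α) ⇒ ((β + α) + β)) ⇒ ((α + γ) ⇒ ((α ⇒ α) ⇔ γ))) ⇔ ¬(α ⇒ (¬β + (γ ⇔ γ))) = 1 ⇔ 1 = 1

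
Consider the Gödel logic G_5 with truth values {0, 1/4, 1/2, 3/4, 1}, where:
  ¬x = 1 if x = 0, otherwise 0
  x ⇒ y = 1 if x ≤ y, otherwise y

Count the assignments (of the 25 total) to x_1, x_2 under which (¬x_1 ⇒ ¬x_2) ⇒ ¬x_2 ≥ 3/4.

9

value 1: 9 assignments (counts)
value 0: 16 assignments
So 9 of the 25 assignments meet the threshold.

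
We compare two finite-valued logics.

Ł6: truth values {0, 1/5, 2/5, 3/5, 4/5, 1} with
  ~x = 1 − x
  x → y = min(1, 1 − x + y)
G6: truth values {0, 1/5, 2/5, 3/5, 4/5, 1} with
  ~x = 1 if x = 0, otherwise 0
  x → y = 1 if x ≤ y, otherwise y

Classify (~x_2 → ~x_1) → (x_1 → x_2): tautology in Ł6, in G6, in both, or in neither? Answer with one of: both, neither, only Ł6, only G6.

In Ł6: every assignment gives 1 — tautology.
In G6: at x_1 = 2/5, x_2 = 1/5 the value is 1/5 — not a tautology.

only Ł6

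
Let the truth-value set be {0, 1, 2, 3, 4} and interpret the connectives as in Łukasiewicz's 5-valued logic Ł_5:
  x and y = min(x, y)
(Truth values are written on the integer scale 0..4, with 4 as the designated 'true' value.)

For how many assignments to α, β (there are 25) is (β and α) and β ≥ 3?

4

value 4: 1 assignment (counts)
value 3: 3 assignments (counts)
value 2: 5 assignments
value 1: 7 assignments
value 0: 9 assignments
So 4 of the 25 assignments meet the threshold.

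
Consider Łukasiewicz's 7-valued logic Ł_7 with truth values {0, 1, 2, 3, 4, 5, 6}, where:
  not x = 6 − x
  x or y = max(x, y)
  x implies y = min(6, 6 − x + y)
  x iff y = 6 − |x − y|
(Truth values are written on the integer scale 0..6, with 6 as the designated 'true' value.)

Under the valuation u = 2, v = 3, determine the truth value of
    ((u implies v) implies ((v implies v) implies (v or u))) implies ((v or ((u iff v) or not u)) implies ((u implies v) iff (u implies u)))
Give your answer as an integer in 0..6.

6

u implies v = 2 implies 3 = 6
v implies v = 3 implies 3 = 6
v or u = 3 or 2 = 3
(v implies v) implies (v or u) = 6 implies 3 = 3
(u implies v) implies ((v implies v) implies (v or u)) = 6 implies 3 = 3
u iff v = 2 iff 3 = 5
not u = not 2 = 4
(u iff v) or not u = 5 or 4 = 5
v or ((u iff v) or not u) = 3 or 5 = 5
u implies v = 2 implies 3 = 6
u implies u = 2 implies 2 = 6
(u implies v) iff (u implies u) = 6 iff 6 = 6
(v or ((u iff v) or not u)) implies ((u implies v) iff (u implies u)) = 5 implies 6 = 6
((u implies v) implies ((v implies v) implies (v or u))) implies ((v or ((u iff v) or not u)) implies ((u implies v) iff (u implies u))) = 3 implies 6 = 6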